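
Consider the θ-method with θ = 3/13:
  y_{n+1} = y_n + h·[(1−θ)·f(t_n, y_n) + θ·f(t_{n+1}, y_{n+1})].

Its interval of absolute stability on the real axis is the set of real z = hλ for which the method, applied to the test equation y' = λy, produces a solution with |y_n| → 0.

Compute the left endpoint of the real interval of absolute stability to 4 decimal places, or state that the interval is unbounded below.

Test eqn y'=λy, z=hλ:
  y_{n+1} = y_n + z·[10/13·y_n + 3/13·y_{n+1}] ⇒ (1 − 3/13z)y_{n+1} = (1 + 10/13z)y_n
  so R(z) = (1 + 10/13z)/(1 − 3/13z).

Solve |R(x)|<1 on ℝ⁻.
x=-0.56: |R|=0.5041
R=−1: 1+10/13x = −1+3/13x ⇒ -7/13x=2 ⇒ x=2/(-7/13)=-3.7143
Confirm numerically:
  x=-3.573: |R|=0.95830 <1
  x=-3.132: |R|=0.81800 <1
  x=-2.744: |R|=0.68011 <1
  x=-4.157: |R|=1.12167 >1
  x=-3.782: |R|=1.01947 >1
Interval (-3.7143, 0).

z* = -3.7143.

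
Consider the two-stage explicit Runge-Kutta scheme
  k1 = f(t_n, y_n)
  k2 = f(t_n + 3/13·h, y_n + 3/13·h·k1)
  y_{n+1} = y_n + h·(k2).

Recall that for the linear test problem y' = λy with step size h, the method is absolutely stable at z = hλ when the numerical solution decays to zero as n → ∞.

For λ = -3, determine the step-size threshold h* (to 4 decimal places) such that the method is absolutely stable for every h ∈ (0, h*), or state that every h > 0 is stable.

With y'=λy (z=hλ):
  k1=λy_n ⇒ h·k1=z·y_n;  k2=λ(1+3/13z)y_n ⇒ h·k2=z(1+3/13z)y_n
  y_{n+1}/y_n = 1 + z(1+3/13z) = 1 + z + 3/13z²
  Hence R(z) = 1 + z + 3/13z².

Solve |R(x)|<1 on ℝ⁻.
x=-1.7: |R|=0.0331
R=1: x+3/13x²=0 ⇒ x=−13/3=-4.3333; min R=1−1/(4·3/13)=-0.0833>−1
Confirm numerically:
  x=-3.302: |R|=0.21412 <1
  x=-2.289: |R|=0.07988 <1
  x=-2.112: |R|=0.08264 <1
  x=-1.894: |R|=0.06618 <1
  x=-4.900: |R|=1.64077 >1
  x=-4.570: |R|=1.24959 >1
Interval (-4.3333, 0).

(-4.3333,0); λ=-3 ⇒ h* = (13/3)/3 = 1.4444.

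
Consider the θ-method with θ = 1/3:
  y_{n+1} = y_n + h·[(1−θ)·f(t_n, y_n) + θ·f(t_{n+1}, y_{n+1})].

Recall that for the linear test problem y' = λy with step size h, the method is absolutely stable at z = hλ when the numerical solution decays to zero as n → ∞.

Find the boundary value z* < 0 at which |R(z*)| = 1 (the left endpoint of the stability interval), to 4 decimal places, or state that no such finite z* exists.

On y'=λy, z=hλ:
  y_{n+1} = y_n + z·[2/3·y_n + 1/3·y_{n+1}] ⇒ (1 − 1/3z)y_{n+1} = (1 + 2/3z)y_n
  so R(z) = (1 + 2/3z)/(1 − 1/3z).

Boundary: |R(x)|=1, x<0.
x=-1.07: |R|=0.2113
R=−1: 1+2/3x = −1+1/3x ⇒ -1/3x=2 ⇒ x=2/(-1/3)=-6.0000
Confirm numerically:
  x=-5.099: |R|=0.88875 <1
  x=-4.735: |R|=0.83646 <1
  x=-4.386: |R|=0.78148 <1
  x=-3.056: |R|=0.51387 <1
  x=-6.505: |R|=1.05313 >1
  x=-6.309: |R|=1.03319 >1
  x=-6.146: |R|=1.01596 >1
Interval (-6.0000, 0).

z* = -6.0000.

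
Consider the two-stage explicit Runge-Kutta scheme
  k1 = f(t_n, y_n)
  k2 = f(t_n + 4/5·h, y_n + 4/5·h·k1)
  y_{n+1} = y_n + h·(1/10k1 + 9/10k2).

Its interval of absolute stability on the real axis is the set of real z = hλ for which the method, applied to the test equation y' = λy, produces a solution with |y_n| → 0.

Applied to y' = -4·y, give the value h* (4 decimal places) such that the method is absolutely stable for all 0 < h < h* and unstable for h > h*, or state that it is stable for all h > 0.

(-1.3889,0); λ=-4 ⇒ h* = (25/18)/4 = 0.3472.

On y'=λy, z=hλ:
  k1=λy_n ⇒ h·k1=z·y_n;  k2=λ(1+4/5z)y_n ⇒ h·k2=z(1+4/5z)y_n
  y_{n+1}/y_n = 1 + 1/10z + 9/10z(1+4/5z) = 1 + z + 18/25z²
  Hence R(z) = 1 + z + 18/25z².

Boundary: |R(x)|=1, x<0.
x=-1.21: |R|=0.8442
R=1: x+18/25x²=0 ⇒ x=−25/18=-1.3889; min R=1−1/(4·18/25)=0.6528>−1
Confirm numerically:
  x=-1.031: |R|=0.73433 <1
  x=-1.001: |R|=0.72044 <1
  x=-0.782: |R|=0.65830 <1
  x=-0.736: |R|=0.65402 <1
  x=-1.903: |R|=1.70441 >1
  x=-1.540: |R|=1.16755 >1
Stable set (-1.3889, 0).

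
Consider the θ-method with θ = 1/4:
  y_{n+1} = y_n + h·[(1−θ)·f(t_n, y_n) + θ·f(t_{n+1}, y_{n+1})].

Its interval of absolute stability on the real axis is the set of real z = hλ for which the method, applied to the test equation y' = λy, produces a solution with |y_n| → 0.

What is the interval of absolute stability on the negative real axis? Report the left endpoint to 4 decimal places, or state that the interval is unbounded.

Test eqn y'=λy, z=hλ:
  y_{n+1} = y_n + z·[3/4·y_n + 1/4·y_{n+1}] ⇒ (1 − 1/4z)y_{n+1} = (1 + 3/4z)y_n
  Hence R(z) = (1 + 3/4z)/(1 − 1/4z).

Boundary: |R(x)|=1, x<0.
x=-0.71: |R|=0.3970
R=−1: 1+3/4x = −1+1/4x ⇒ -1/2x=2 ⇒ x=2/(-1/2)=-4.0000
Confirm numerically:
  x=-3.175: |R|=0.77003 <1
  x=-3.118: |R|=0.75218 <1
  x=-2.547: |R|=0.55613 <1
  x=-1.780: |R|=0.23183 <1
  x=-4.573: |R|=1.13368 >1
  x=-4.566: |R|=1.13215 >1
So |R|<1 on (-4.0000, 0).

(-4.0000, 0).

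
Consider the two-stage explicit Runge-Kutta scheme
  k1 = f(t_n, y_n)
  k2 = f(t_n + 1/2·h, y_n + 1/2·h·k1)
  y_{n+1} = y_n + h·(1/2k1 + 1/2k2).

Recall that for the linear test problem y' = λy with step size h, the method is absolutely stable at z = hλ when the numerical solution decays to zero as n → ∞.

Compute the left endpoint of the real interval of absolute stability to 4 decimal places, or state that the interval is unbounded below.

Test eqn y'=λy, z=hλ:
  k1=λy_n ⇒ h·k1=z·y_n;  k2=λ(1+1/2z)y_n ⇒ h·k2=z(1+1/2z)y_n
  y_{n+1}/y_n = 1 + 1/2z + 1/2z(1+1/2z) = 1 + z + 1/4z²
  Hence R(z) = 1 + z + 1/4z².

Solve |R(x)|<1 on ℝ⁻.
x=-0.6: |R|=0.4900
R=1: x+1/4x²=0 ⇒ x=−4=-4.0000; min R=1−1/(4·1/4)=0.0000>−1
Confirm numerically:
  x=-3.006: |R|=0.25301 <1
  x=-2.994: |R|=0.24701 <1
  x=-2.464: |R|=0.05382 <1
  x=-2.365: |R|=0.03331 <1
  x=-4.571: |R|=1.65251 >1
  x=-4.229: |R|=1.24211 >1
  x=-4.185: |R|=1.19356 >1
Stable set (-4.0000, 0).

left endpoint -4.0000.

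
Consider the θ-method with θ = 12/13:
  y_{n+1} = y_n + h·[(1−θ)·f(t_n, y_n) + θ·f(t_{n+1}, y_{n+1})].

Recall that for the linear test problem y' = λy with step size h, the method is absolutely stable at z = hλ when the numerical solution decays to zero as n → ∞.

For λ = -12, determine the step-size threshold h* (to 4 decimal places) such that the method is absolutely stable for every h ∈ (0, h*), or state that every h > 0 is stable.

(−∞, 0) — no finite endpoint. Any h>0 works for λ=-12.

On y'=λy, z=hλ:
  y_{n+1} = y_n + z·[1/13·y_n + 12/13·y_{n+1}] ⇒ (1 − 12/13z)y_{n+1} = (1 + 1/13z)y_n
  ⇒ R(z) = (1 + 1/13z)/(1 − 12/13z).

Boundary: |R(x)|=1, x<0.
x=-0.71: |R|=0.5711
x=-2: |R|=0.2973
x=-10: |R|=0.0226
x=-100: |R|=0.0717
θ=12/13≥1/2 ⇒ |1+1/13x|<|1−12/13x| ∀x<0 ⇒ stable on all of ℝ⁻.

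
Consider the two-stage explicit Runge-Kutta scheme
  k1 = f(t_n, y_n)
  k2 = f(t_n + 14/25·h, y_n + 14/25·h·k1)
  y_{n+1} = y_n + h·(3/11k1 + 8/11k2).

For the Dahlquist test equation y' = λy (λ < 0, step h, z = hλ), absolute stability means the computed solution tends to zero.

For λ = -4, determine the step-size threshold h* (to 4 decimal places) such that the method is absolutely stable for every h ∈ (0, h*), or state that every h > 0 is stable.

(-2.4554,0); λ=-4 ⇒ h* = (275/112)/4 = 0.6138.

Set f=λy, z=hλ:
  k1=λy_n ⇒ h·k1=z·y_n;  k2=λ(1+14/25z)y_n ⇒ h·k2=z(1+14/25z)y_n
  y_{n+1}/y_n = 1 + 3/11z + 8/11z(1+14/25z) = 1 + z + 112/275z²
  ⇒ R(z) = 1 + z + 112/275z².

Solve |R(x)|<1 on ℝ⁻.
x=-1.46: |R|=0.4081
R=1: x+112/275x²=0 ⇒ x=−275/112=-2.4554; min R=1−1/(4·112/275)=0.3862>−1
Confirm numerically:
  x=-2.277: |R|=0.83460 <1
  x=-1.430: |R|=0.40283 <1
  x=-1.305: |R|=0.38860 <1
  x=-2.919: |R|=1.55119 >1
  x=-2.866: |R|=1.47932 >1
  x=-2.830: |R|=1.43181 >1
Interval (-2.4554, 0).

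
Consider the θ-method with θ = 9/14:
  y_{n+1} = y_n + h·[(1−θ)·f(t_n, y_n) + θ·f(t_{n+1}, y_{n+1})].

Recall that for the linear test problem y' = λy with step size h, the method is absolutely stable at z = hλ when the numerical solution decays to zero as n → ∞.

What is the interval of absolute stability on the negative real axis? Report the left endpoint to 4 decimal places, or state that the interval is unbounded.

Test eqn y'=λy, z=hλ:
  y_{n+1} = y_n + z·[5/14·y_n + 9/14·y_{n+1}] ⇒ (1 − 9/14z)y_{n+1} = (1 + 5/14z)y_n
  ⇒ R(z) = (1 + 5/14z)/(1 − 9/14z).

Need |R(x)|<1, x<0.
x=-1.29: |R|=0.2948
x=-2: |R|=0.1250
x=-10: |R|=0.3462
x=-100: |R|=0.5317
θ=9/14≥1/2 ⇒ |1+5/14x|<|1−9/14x| ∀x<0 ⇒ interval (−∞,0).

(−∞, 0) — no finite endpoint.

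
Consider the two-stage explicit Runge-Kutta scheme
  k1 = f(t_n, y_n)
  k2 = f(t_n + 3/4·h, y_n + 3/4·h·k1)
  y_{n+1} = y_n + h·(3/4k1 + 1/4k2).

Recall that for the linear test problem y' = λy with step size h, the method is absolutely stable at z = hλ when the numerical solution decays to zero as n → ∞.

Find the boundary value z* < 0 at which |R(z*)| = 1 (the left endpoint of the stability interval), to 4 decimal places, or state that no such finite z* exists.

z* = -5.3333.

Set f=λy, z=hλ:
  k1=λy_n ⇒ h·k1=z·y_n;  k2=λ(1+3/4z)y_n ⇒ h·k2=z(1+3/4z)y_n
  y_{n+1}/y_n = 1 + 3/4z + 1/4z(1+3/4z) = 1 + z + 3/16z²
  R(z) = 1 + z + 3/16z².

Boundary: |R(x)|=1, x<0.
x=-0.32: |R|=0.6992
R=1: x+3/16x²=0 ⇒ x=−16/3=-5.3333; min R=1−1/(4·3/16)=-0.3333>−1
Confirm numerically:
  x=-5.188: |R|=0.85863 <1
  x=-2.827: |R|=0.32851 <1
  x=-2.387: |R|=0.31867 <1
  x=-5.662: |R|=1.34892 >1
  x=-5.651: |R|=1.33659 >1
Stable set (-5.3333, 0).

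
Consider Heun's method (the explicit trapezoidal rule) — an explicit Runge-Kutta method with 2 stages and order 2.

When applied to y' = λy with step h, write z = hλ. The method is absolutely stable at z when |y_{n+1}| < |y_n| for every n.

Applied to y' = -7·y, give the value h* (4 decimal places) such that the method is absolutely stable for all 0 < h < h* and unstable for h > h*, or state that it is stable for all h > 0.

(-2.0000,0); λ=-7 ⇒ h* = 0.2857.

Test eqn y'=λy, z=hλ:
  order 2, 2-stage ⇒ R(z)=1+z+z^2/2
  (e.g. R(-1.15)=0.51125, |R|=0.51125)

Solve |R(x)|<1 on ℝ⁻.
x=-1.15: |R|=0.5112
|R(-2.21)|=1.2320 |R(-2.05)|=1.0512 |R(-1.31)|=0.5481
Bisect:
  x_lo=-2.8064 |R|=2.1316  x_hi=-0.1074 |R|=0.8984
  mid=-1.45689 |R|=0.60438 →hi
  mid=-2.13166 |R|=1.14033 →lo
  mid=-1.79428 |R|=0.81544 →hi
  mid=-1.96297 |R|=0.96366 →hi
  mid=-2.04732 |R|=1.04844 →lo
  mid=-2.00514 |R|=1.00516 →lo
  mid=-1.98406 |R|=0.98418 →hi
  ...
  [-2.00004,-1.99987] ⇒ x*=-2.0000
Interval (-2.0000, 0).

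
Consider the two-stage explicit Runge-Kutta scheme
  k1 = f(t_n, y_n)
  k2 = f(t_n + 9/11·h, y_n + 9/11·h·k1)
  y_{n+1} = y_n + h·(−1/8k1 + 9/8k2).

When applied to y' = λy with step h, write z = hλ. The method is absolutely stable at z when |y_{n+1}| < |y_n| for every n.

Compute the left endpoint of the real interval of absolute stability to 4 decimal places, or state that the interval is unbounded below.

left endpoint -1.0864.

Set f=λy, z=hλ:
  k1=λy_n ⇒ h·k1=z·y_n;  k2=λ(1+9/11z)y_n ⇒ h·k2=z(1+9/11z)y_n
  y_{n+1}/y_n = 1 − 1/8z + 9/8z(1+9/11z) = 1 + z + 81/88z²
  so R(z) = 1 + z + 81/88z².

Need |R(x)|<1, x<0.
x=-1.49: |R|=1.5535
R=1: x+81/88x²=0 ⇒ x=−88/81=-1.0864; min R=1−1/(4·81/88)=0.7284>−1
Confirm numerically:
  x=-0.957: |R|=0.88600 <1
  x=-0.846: |R|=0.81278 <1
  x=-0.660: |R|=0.74095 <1
  x=-0.485: |R|=0.73151 <1
  x=-1.507: |R|=1.58340 >1
  x=-1.282: |R|=1.23079 >1
Interval (-1.0864, 0).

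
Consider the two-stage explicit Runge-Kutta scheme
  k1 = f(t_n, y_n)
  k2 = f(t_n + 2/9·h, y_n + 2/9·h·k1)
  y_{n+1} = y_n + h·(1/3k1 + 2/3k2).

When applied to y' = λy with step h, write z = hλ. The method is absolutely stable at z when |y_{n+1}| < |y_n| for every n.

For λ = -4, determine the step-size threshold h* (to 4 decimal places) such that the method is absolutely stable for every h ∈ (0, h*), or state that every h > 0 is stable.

(-6.7500,0); λ=-4 ⇒ h* = (27/4)/4 = 1.6875.

On y'=λy, z=hλ:
  k1=λy_n ⇒ h·k1=z·y_n;  k2=λ(1+2/9z)y_n ⇒ h·k2=z(1+2/9z)y_n
  y_{n+1}/y_n = 1 + 1/3z + 2/3z(1+2/9z) = 1 + z + 4/27z²
  so R(z) = 1 + z + 4/27z².

Need |R(x)|<1, x<0.
x=-1.1: |R|=0.0793
R=1: x+4/27x²=0 ⇒ x=−27/4=-6.7500; min R=1−1/(4·4/27)=-0.6875>−1
Confirm numerically:
  x=-5.768: |R|=0.16086 <1
  x=-3.763: |R|=0.66520 <1
  x=-3.642: |R|=0.67694 <1
  x=-3.171: |R|=0.68133 <1
  x=-7.193: |R|=1.47207 >1
  x=-7.051: |R|=1.31442 >1
So |R|<1 on (-6.7500, 0).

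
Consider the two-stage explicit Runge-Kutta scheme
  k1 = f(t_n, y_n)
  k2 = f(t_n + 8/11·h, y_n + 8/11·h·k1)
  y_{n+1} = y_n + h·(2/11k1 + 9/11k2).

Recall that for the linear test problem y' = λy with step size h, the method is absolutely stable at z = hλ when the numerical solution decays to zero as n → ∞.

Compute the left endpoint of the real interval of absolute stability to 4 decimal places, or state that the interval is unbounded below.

Test eqn y'=λy, z=hλ:
  k1=λy_n ⇒ h·k1=z·y_n;  k2=λ(1+8/11z)y_n ⇒ h·k2=z(1+8/11z)y_n
  y_{n+1}/y_n = 1 + 2/11z + 9/11z(1+8/11z) = 1 + z + 72/121z²
  Hence R(z) = 1 + z + 72/121z².

Solve |R(x)|<1 on ℝ⁻.
x=-1.75: |R|=1.0723
R=1: x+72/121x²=0 ⇒ x=−121/72=-1.6806; min R=1−1/(4·72/121)=0.5799>−1
Confirm numerically:
  x=-1.323: |R|=0.71852 <1
  x=-1.286: |R|=0.69808 <1
  x=-1.196: |R|=0.65516 <1
  x=-1.080: |R|=0.61406 <1
  x=-2.267: |R|=1.79109 >1
  x=-1.826: |R|=1.15803 >1
Interval (-1.6806, 0).

z* = -1.6806.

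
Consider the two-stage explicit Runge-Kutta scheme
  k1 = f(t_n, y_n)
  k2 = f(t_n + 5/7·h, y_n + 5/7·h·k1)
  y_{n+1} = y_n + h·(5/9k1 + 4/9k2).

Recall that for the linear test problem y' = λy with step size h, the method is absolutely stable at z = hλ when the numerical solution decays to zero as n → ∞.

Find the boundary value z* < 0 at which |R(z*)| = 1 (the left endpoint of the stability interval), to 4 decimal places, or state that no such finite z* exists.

left endpoint -3.1500.

Test eqn y'=λy, z=hλ:
  k1=λy_n ⇒ h·k1=z·y_n;  k2=λ(1+5/7z)y_n ⇒ h·k2=z(1+5/7z)y_n
  y_{n+1}/y_n = 1 + 5/9z + 4/9z(1+5/7z) = 1 + z + 20/63z²
  Hence R(z) = 1 + z + 20/63z².

Need |R(x)|<1, x<0.
x=-1.23: |R|=0.2503
R=1: x+20/63x²=0 ⇒ x=−63/20=-3.1500; min R=1−1/(4·20/63)=0.2125>−1
Confirm numerically:
  x=-2.571: |R|=0.52743 <1
  x=-1.867: |R|=0.23957 <1
  x=-1.392: |R|=0.22313 <1
  x=-3.514: |R|=1.40606 >1
  x=-3.418: |R|=1.29080 >1
  x=-3.238: |R|=1.09046 >1
Stable set (-3.1500, 0).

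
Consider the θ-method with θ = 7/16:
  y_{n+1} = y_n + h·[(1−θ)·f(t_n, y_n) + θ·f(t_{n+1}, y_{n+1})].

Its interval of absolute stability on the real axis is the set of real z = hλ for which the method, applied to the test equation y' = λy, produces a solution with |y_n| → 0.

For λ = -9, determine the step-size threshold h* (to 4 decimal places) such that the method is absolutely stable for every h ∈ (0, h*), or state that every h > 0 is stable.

With y'=λy (z=hλ):
  y_{n+1} = y_n + z·[9/16·y_n + 7/16·y_{n+1}] ⇒ (1 − 7/16z)y_{n+1} = (1 + 9/16z)y_n
  ⇒ R(z) = (1 + 9/16z)/(1 − 7/16z).

Find x<0 with |R(x)|<1.
x=-0.42: |R|=0.6452
R=−1: 1+9/16x = −1+7/16x ⇒ -1/8x=2 ⇒ x=2/(-1/8)=-16.0000
Confirm numerically:
  x=-15.319: |R|=0.98895 <1
  x=-12.795: |R|=0.93928 <1
  x=-8.619: |R|=0.80661 <1
  x=-8.089: |R|=0.78214 <1
  x=-16.530: |R|=1.00805 >1
  x=-16.211: |R|=1.00326 >1
So |R|<1 on (-16.0000, 0).

(-16.0000,0); λ=-9 ⇒ h* = (16)/9 = 1.7778.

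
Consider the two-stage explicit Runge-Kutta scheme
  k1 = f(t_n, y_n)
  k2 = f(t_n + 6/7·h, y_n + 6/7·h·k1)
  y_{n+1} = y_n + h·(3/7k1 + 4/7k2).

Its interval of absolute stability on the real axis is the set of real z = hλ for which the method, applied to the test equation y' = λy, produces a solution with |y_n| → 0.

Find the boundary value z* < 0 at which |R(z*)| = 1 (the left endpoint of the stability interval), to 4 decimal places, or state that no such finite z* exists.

Test eqn y'=λy, z=hλ:
  k1=λy_n ⇒ h·k1=z·y_n;  k2=λ(1+6/7z)y_n ⇒ h·k2=z(1+6/7z)y_n
  y_{n+1}/y_n = 1 + 3/7z + 4/7z(1+6/7z) = 1 + z + 24/49z²
  ⇒ R(z) = 1 + z + 24/49z².

Find x<0 with |R(x)|<1.
x=-1.78: |R|=0.7719
R=1: x+24/49x²=0 ⇒ x=−49/24=-2.0417; min R=1−1/(4·24/49)=0.4896>−1
Confirm numerically:
  x=-1.917: |R|=0.88295 <1
  x=-1.329: |R|=0.53610 <1
  x=-1.129: |R|=0.49531 <1
  x=-2.306: |R|=1.29856 >1
  x=-2.269: |R|=1.25265 >1
  x=-2.104: |R|=1.06424 >1
So |R|<1 on (-2.0417, 0).

left endpoint -2.0417.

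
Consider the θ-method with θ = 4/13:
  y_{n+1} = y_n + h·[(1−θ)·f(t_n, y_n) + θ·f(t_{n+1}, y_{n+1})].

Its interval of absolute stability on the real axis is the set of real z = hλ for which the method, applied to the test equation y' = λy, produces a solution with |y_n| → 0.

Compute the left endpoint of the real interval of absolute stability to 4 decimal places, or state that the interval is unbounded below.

left endpoint -5.2000.

Set f=λy, z=hλ:
  y_{n+1} = y_n + z·[9/13·y_n + 4/13·y_{n+1}] ⇒ (1 − 4/13z)y_{n+1} = (1 + 9/13z)y_n
  so R(z) = (1 + 9/13z)/(1 − 4/13z).

Solve |R(x)|<1 on ℝ⁻.
x=-0.78: |R|=0.3710
R=−1: 1+9/13x = −1+4/13x ⇒ -5/13x=2 ⇒ x=2/(-5/13)=-5.2000
Confirm numerically:
  x=-3.776: |R|=0.74666 <1
  x=-3.596: |R|=0.70713 <1
  x=-2.449: |R|=0.39660 <1
  x=-5.731: |R|=1.07391 >1
  x=-5.627: |R|=1.06013 >1
So |R|<1 on (-5.2000, 0).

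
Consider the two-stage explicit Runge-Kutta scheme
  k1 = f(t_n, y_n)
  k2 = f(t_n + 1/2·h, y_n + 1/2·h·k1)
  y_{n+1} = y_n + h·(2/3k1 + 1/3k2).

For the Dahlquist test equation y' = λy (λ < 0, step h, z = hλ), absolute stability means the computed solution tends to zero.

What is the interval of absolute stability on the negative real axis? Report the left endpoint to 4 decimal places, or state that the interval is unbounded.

Test eqn y'=λy, z=hλ:
  k1=λy_n ⇒ h·k1=z·y_n;  k2=λ(1+1/2z)y_n ⇒ h·k2=z(1+1/2z)y_n
  y_{n+1}/y_n = 1 + 2/3z + 1/3z(1+1/2z) = 1 + z + 1/6z²
  Hence R(z) = 1 + z + 1/6z².

Boundary: |R(x)|=1, x<0.
x=-1.02: |R|=0.1534
R=1: x+1/6x²=0 ⇒ x=−6=-6.0000; min R=1−1/(4·1/6)=-0.5000>−1
Confirm numerically:
  x=-5.791: |R|=0.79828 <1
  x=-4.847: |R|=0.06857 <1
  x=-3.758: |R|=0.40424 <1
  x=-2.892: |R|=0.49806 <1
  x=-6.533: |R|=1.58035 >1
  x=-6.284: |R|=1.29744 >1
Stable set (-6.0000, 0).

z∈(-6.0000,0).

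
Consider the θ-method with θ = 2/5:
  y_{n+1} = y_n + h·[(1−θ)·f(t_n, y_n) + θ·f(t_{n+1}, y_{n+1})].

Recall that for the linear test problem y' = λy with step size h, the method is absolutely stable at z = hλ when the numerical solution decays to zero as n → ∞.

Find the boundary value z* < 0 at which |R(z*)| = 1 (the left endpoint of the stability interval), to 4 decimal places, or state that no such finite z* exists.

With y'=λy (z=hλ):
  y_{n+1} = y_n + z·[3/5·y_n + 2/5·y_{n+1}] ⇒ (1 − 2/5z)y_{n+1} = (1 + 3/5z)y_n
  ⇒ R(z) = (1 + 3/5z)/(1 − 2/5z).

Need |R(x)|<1, x<0.
x=-0.49: |R|=0.5903
R=−1: 1+3/5x = −1+2/5x ⇒ -1/5x=2 ⇒ x=2/(-1/5)=-10.0000
Confirm numerically:
  x=-9.423: |R|=0.97580 <1
  x=-9.388: |R|=0.97426 <1
  x=-9.045: |R|=0.95864 <1
  x=-4.253: |R|=0.57449 <1
  x=-10.599: |R|=1.02286 >1
  x=-10.336: |R|=1.01309 >1
So |R|<1 on (-10.0000, 0).

left endpoint -10.0000.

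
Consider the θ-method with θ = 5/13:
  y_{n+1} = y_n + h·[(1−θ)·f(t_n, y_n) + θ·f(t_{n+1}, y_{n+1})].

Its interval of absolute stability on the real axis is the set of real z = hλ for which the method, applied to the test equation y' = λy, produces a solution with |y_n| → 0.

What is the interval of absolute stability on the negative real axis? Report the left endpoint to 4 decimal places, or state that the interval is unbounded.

On y'=λy, z=hλ:
  y_{n+1} = y_n + z·[8/13·y_n + 5/13·y_{n+1}] ⇒ (1 − 5/13z)y_{n+1} = (1 + 8/13z)y_n
  so R(z) = (1 + 8/13z)/(1 − 5/13z).

Boundary: |R(x)|=1, x<0.
x=-1.71: |R|=0.0316
R=−1: 1+8/13x = −1+5/13x ⇒ -3/13x=2 ⇒ x=2/(-3/13)=-8.6667
Confirm numerically:
  x=-8.467: |R|=0.98918 <1
  x=-5.804: |R|=0.79562 <1
  x=-4.905: |R|=0.69927 <1
  x=-4.106: |R|=0.59195 <1
  x=-8.905: |R|=1.01243 >1
  x=-8.795: |R|=1.00676 >1
Stable set (-8.6667, 0).

z∈(-8.6667,0).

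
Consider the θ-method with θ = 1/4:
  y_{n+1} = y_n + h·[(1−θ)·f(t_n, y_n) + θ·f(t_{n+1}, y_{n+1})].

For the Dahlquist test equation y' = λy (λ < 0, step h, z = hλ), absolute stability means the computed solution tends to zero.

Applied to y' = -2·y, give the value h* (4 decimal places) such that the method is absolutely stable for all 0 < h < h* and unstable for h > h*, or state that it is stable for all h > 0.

Test eqn y'=λy, z=hλ:
  y_{n+1} = y_n + z·[3/4·y_n + 1/4·y_{n+1}] ⇒ (1 − 1/4z)y_{n+1} = (1 + 3/4z)y_n
  so R(z) = (1 + 3/4z)/(1 − 1/4z).

Solve |R(x)|<1 on ℝ⁻.
x=-0.79: |R|=0.3403
R=−1: 1+3/4x = −1+1/4x ⇒ -1/2x=2 ⇒ x=2/(-1/2)=-4.0000
Confirm numerically:
  x=-3.761: |R|=0.93841 <1
  x=-2.962: |R|=0.70181 <1
  x=-2.821: |R|=0.65430 <1
  x=-4.566: |R|=1.13215 >1
  x=-4.556: |R|=1.12997 >1
Interval (-4.0000, 0).

(-4.0000,0); λ=-2 ⇒ h* = (4)/2 = 2.0000.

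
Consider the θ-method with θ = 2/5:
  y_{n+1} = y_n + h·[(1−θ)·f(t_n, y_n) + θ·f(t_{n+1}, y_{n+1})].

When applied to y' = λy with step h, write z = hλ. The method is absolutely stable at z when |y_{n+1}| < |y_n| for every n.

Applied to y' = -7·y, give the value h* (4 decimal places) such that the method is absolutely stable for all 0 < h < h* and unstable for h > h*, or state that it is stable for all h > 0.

Set f=λy, z=hλ:
  y_{n+1} = y_n + z·[3/5·y_n + 2/5·y_{n+1}] ⇒ (1 − 2/5z)y_{n+1} = (1 + 3/5z)y_n
  Hence R(z) = (1 + 3/5z)/(1 − 2/5z).

Need |R(x)|<1, x<0.
x=-0.56: |R|=0.5425
R=−1: 1+3/5x = −1+2/5x ⇒ -1/5x=2 ⇒ x=2/(-1/5)=-10.0000
Confirm numerically:
  x=-7.214: |R|=0.85660 <1
  x=-5.734: |R|=0.74095 <1
  x=-4.154: |R|=0.56072 <1
  x=-10.272: |R|=1.01065 >1
  x=-10.153: |R|=1.00605 >1
So |R|<1 on (-10.0000, 0).

(-10.0000,0); λ=-7 ⇒ h* = (10)/7 = 1.4286.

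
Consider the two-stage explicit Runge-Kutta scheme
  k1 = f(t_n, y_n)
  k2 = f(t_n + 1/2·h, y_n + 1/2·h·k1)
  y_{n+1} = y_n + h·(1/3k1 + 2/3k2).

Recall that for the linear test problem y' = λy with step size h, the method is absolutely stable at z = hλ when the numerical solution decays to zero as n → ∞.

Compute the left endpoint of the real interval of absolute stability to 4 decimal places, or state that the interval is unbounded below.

z* = -3.0000.

Test eqn y'=λy, z=hλ:
  k1=λy_n ⇒ h·k1=z·y_n;  k2=λ(1+1/2z)y_n ⇒ h·k2=z(1+1/2z)y_n
  y_{n+1}/y_n = 1 + 1/3z + 2/3z(1+1/2z) = 1 + z + 1/3z²
  Hence R(z) = 1 + z + 1/3z².

Solve |R(x)|<1 on ℝ⁻.
x=-0.35: |R|=0.6908
R=1: x+1/3x²=0 ⇒ x=−3=-3.0000; min R=1−1/(4·1/3)=0.2500>−1
Confirm numerically:
  x=-2.444: |R|=0.54705 <1
  x=-1.964: |R|=0.32177 <1
  x=-1.283: |R|=0.26570 <1
  x=-3.520: |R|=1.61013 >1
  x=-3.219: |R|=1.23499 >1
  x=-3.186: |R|=1.19753 >1
Stable set (-3.0000, 0).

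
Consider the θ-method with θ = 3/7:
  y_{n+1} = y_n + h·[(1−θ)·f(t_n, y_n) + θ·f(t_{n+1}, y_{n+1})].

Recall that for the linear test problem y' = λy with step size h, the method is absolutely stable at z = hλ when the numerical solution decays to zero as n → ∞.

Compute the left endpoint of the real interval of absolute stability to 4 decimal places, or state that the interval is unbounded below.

Set f=λy, z=hλ:
  y_{n+1} = y_n + z·[4/7·y_n + 3/7·y_{n+1}] ⇒ (1 − 3/7z)y_{n+1} = (1 + 4/7z)y_n
  so R(z) = (1 + 4/7z)/(1 − 3/7z).

Boundary: |R(x)|=1, x<0.
x=-0.49: |R|=0.5950
R=−1: 1+4/7x = −1+3/7x ⇒ -1/7x=2 ⇒ x=2/(-1/7)=-14.0000
Confirm numerically:
  x=-12.494: |R|=0.96614 <1
  x=-10.491: |R|=0.90879 <1
  x=-9.921: |R|=0.88905 <1
  x=-8.773: |R|=0.84312 <1
  x=-14.456: |R|=1.00905 >1
  x=-14.103: |R|=1.00209 >1
  x=-14.098: |R|=1.00199 >1
So |R|<1 on (-14.0000, 0).

left endpoint -14.0000.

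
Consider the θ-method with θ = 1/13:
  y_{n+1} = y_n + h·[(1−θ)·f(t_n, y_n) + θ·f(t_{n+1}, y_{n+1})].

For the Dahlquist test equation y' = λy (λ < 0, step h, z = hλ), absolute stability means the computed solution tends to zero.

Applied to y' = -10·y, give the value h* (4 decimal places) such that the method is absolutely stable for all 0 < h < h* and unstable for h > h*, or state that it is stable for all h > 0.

(-2.3636,0); λ=-10 ⇒ h* = (26/11)/10 = 0.2364.

On y'=λy, z=hλ:
  y_{n+1} = y_n + z·[12/13·y_n + 1/13·y_{n+1}] ⇒ (1 − 1/13z)y_{n+1} = (1 + 12/13z)y_n
  so R(z) = (1 + 12/13z)/(1 − 1/13z).

Boundary: |R(x)|=1, x<0.
x=-1.02: |R|=0.0542
R=−1: 1+12/13x = −1+1/13x ⇒ -11/13x=2 ⇒ x=2/(-11/13)=-2.3636
Confirm numerically:
  x=-2.160: |R|=0.85224 <1
  x=-2.099: |R|=0.80721 <1
  x=-2.068: |R|=0.78418 <1
  x=-1.823: |R|=0.59880 <1
  x=-2.707: |R|=1.24047 >1
  x=-2.563: |R|=1.14091 >1
  x=-2.506: |R|=1.10099 >1
Interval (-2.3636, 0).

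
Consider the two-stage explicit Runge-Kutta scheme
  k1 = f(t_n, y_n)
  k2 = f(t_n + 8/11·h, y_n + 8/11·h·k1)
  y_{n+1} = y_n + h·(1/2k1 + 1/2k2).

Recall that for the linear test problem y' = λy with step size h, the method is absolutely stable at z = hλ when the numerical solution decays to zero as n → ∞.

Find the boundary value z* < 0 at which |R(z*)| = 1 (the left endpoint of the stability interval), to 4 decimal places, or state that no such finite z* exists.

Test eqn y'=λy, z=hλ:
  k1=λy_n ⇒ h·k1=z·y_n;  k2=λ(1+8/11z)y_n ⇒ h·k2=z(1+8/11z)y_n
  y_{n+1}/y_n = 1 + 1/2z + 1/2z(1+8/11z) = 1 + z + 4/11z²
  ⇒ R(z) = 1 + z + 4/11z².

Need |R(x)|<1, x<0.
x=-1: |R|=0.3636
R=1: x+4/11x²=0 ⇒ x=−11/4=-2.7500; min R=1−1/(4·4/11)=0.3125>−1
Confirm numerically:
  x=-2.519: |R|=0.78840 <1
  x=-2.349: |R|=0.65747 <1
  x=-1.407: |R|=0.31287 <1
  x=-3.317: |R|=1.68391 >1
  x=-3.115: |R|=1.41345 >1
  x=-2.781: |R|=1.03135 >1
Interval (-2.7500, 0).

left endpoint -2.7500.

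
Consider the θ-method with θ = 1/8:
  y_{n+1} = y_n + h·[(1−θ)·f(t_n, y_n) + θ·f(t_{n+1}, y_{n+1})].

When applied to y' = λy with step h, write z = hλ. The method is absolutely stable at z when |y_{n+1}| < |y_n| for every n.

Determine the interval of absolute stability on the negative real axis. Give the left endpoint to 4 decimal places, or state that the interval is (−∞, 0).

On y'=λy, z=hλ:
  y_{n+1} = y_n + z·[7/8·y_n + 1/8·y_{n+1}] ⇒ (1 − 1/8z)y_{n+1} = (1 + 7/8z)y_n
  ⇒ R(z) = (1 + 7/8z)/(1 − 1/8z).

Solve |R(x)|<1 on ℝ⁻.
x=-0.73: |R|=0.3310
R=−1: 1+7/8x = −1+1/8x ⇒ -3/4x=2 ⇒ x=2/(-3/4)=-2.6667
Confirm numerically:
  x=-1.904: |R|=0.53796 <1
  x=-1.524: |R|=0.28013 <1
  x=-1.140: |R|=0.00219 <1
  x=-3.211: |R|=1.29132 >1
  x=-3.058: |R|=1.21233 >1
  x=-2.703: |R|=1.02037 >1
So |R|<1 on (-2.6667, 0).

(-2.6667, 0).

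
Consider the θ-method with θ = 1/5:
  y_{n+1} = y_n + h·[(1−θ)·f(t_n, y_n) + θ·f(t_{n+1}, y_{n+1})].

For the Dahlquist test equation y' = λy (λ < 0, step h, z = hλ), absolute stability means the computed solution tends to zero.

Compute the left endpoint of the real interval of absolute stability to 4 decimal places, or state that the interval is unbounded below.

z* = -3.3333.

With y'=λy (z=hλ):
  y_{n+1} = y_n + z·[4/5·y_n + 1/5·y_{n+1}] ⇒ (1 − 1/5z)y_{n+1} = (1 + 4/5z)y_n
  ⇒ R(z) = (1 + 4/5z)/(1 − 1/5z).

Find x<0 with |R(x)|<1.
x=-0.86: |R|=0.2662
R=−1: 1+4/5x = −1+1/5x ⇒ -3/5x=2 ⇒ x=2/(-3/5)=-3.3333
Confirm numerically:
  x=-3.032: |R|=0.88745 <1
  x=-2.949: |R|=0.85495 <1
  x=-2.681: |R|=0.74522 <1
  x=-1.772: |R|=0.30833 <1
  x=-3.544: |R|=1.07397 >1
  x=-3.479: |R|=1.05154 >1
Interval (-3.3333, 0).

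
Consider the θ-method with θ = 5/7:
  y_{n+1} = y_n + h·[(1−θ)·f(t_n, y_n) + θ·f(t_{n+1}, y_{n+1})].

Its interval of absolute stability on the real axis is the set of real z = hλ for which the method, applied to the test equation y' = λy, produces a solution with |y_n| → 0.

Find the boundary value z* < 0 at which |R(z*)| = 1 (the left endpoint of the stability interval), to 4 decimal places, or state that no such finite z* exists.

(−∞, 0) — no finite endpoint.

On y'=λy, z=hλ:
  y_{n+1} = y_n + z·[2/7·y_n + 5/7·y_{n+1}] ⇒ (1 − 5/7z)y_{n+1} = (1 + 2/7z)y_n
  R(z) = (1 + 2/7z)/(1 − 5/7z).

Find x<0 with |R(x)|<1.
x=-1.75: |R|=0.2222
x=-2: |R|=0.1765
x=-10: |R|=0.2281
x=-100: |R|=0.3807
θ=5/7≥1/2 ⇒ |1+2/7x|<|1−5/7x| ∀x<0 ⇒ unbounded interval.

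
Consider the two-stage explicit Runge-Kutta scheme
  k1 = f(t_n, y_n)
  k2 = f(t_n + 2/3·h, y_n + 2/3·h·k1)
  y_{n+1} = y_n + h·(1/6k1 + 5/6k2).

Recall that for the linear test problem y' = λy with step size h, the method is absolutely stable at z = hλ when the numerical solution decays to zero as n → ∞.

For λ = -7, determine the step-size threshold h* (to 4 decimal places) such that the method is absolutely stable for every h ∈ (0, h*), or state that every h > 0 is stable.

(-1.8000,0); λ=-7 ⇒ h* = (9/5)/7 = 0.2571.

With y'=λy (z=hλ):
  k1=λy_n ⇒ h·k1=z·y_n;  k2=λ(1+2/3z)y_n ⇒ h·k2=z(1+2/3z)y_n
  y_{n+1}/y_n = 1 + 1/6z + 5/6z(1+2/3z) = 1 + z + 5/9z²
  Hence R(z) = 1 + z + 5/9z².

Solve |R(x)|<1 on ℝ⁻.
x=-1.1: |R|=0.5722
R=1: x+5/9x²=0 ⇒ x=−9/5=-1.8000; min R=1−1/(4·5/9)=0.5500>−1
Confirm numerically:
  x=-1.407: |R|=0.69281 <1
  x=-1.382: |R|=0.67907 <1
  x=-1.211: |R|=0.60373 <1
  x=-2.158: |R|=1.42920 >1
  x=-2.143: |R|=1.40836 >1
  x=-2.043: |R|=1.27581 >1
Stable set (-1.8000, 0).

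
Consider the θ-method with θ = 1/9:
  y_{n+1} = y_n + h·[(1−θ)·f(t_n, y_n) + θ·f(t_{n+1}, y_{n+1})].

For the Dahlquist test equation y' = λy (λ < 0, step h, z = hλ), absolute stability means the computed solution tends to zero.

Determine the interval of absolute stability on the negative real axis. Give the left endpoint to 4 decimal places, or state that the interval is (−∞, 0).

Test eqn y'=λy, z=hλ:
  y_{n+1} = y_n + z·[8/9·y_n + 1/9·y_{n+1}] ⇒ (1 − 1/9z)y_{n+1} = (1 + 8/9z)y_n
  ⇒ R(z) = (1 + 8/9z)/(1 − 1/9z).

Find x<0 with |R(x)|<1.
x=-1.13: |R|=0.0039
R=−1: 1+8/9x = −1+1/9x ⇒ -7/9x=2 ⇒ x=2/(-7/9)=-2.5714
Confirm numerically:
  x=-1.914: |R|=0.57834 <1
  x=-1.704: |R|=0.43274 <1
  x=-1.378: |R|=0.19503 <1
  x=-3.162: |R|=1.33991 >1
  x=-3.134: |R|=1.32454 >1
  x=-2.930: |R|=1.21039 >1
Stable set (-2.5714, 0).

(-2.5714, 0).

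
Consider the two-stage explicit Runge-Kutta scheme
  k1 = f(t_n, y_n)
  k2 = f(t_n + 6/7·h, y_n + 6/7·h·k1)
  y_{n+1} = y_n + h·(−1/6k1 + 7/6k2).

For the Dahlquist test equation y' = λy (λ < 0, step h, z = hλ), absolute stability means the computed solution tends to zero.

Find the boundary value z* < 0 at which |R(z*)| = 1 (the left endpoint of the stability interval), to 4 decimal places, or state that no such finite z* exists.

z* = -1.0000.

With y'=λy (z=hλ):
  k1=λy_n ⇒ h·k1=z·y_n;  k2=λ(1+6/7z)y_n ⇒ h·k2=z(1+6/7z)y_n
  y_{n+1}/y_n = 1 − 1/6z + 7/6z(1+6/7z) = 1 + z + z²
  R(z) = 1 + z + z².

Need |R(x)|<1, x<0.
x=-0.89: |R|=0.9021
R=1: x+1x²=0 ⇒ x=−1=-1.0000; min R=1−1/(4·1)=0.7500>−1
Confirm numerically:
  x=-0.654: |R|=0.77372 <1
  x=-0.588: |R|=0.75774 <1
  x=-0.463: |R|=0.75137 <1
  x=-1.589: |R|=1.93592 >1
  x=-1.362: |R|=1.49304 >1
  x=-1.095: |R|=1.10403 >1
Interval (-1.0000, 0).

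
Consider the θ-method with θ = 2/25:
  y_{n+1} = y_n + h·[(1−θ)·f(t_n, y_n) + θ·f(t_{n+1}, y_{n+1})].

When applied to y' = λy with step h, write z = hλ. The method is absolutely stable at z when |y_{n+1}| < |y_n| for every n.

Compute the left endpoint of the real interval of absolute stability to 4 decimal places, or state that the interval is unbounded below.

z* = -2.3810.

Test eqn y'=λy, z=hλ:
  y_{n+1} = y_n + z·[23/25·y_n + 2/25·y_{n+1}] ⇒ (1 − 2/25z)y_{n+1} = (1 + 23/25z)y_n
  Hence R(z) = (1 + 23/25z)/(1 − 2/25z).

Solve |R(x)|<1 on ℝ⁻.
x=-0.83: |R|=0.2217
R=−1: 1+23/25x = −1+2/25x ⇒ -21/25x=2 ⇒ x=2/(-21/25)=-2.3810
Confirm numerically:
  x=-2.351: |R|=0.97882 <1
  x=-1.840: |R|=0.60391 <1
  x=-1.517: |R|=0.35282 <1
  x=-2.944: |R|=1.38280 >1
  x=-2.676: |R|=1.20414 >1
Interval (-2.3810, 0).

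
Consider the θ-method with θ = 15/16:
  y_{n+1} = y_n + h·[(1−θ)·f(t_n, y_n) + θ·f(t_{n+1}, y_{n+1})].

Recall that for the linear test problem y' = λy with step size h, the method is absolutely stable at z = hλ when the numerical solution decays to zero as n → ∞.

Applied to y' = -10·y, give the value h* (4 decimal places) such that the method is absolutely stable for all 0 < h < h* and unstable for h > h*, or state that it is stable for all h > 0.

With y'=λy (z=hλ):
  y_{n+1} = y_n + z·[1/16·y_n + 15/16·y_{n+1}] ⇒ (1 − 15/16z)y_{n+1} = (1 + 1/16z)y_n
  R(z) = (1 + 1/16z)/(1 − 15/16z).

Solve |R(x)|<1 on ℝ⁻.
x=-0.32: |R|=0.7538
x=-2: |R|=0.3043
x=-10: |R|=0.0361
x=-100: |R|=0.0554
θ=15/16≥1/2 ⇒ |1+1/16x|<|1−15/16x| ∀x<0 ⇒ unbounded interval.

interval (−∞, 0). Any h>0 works for λ=-10.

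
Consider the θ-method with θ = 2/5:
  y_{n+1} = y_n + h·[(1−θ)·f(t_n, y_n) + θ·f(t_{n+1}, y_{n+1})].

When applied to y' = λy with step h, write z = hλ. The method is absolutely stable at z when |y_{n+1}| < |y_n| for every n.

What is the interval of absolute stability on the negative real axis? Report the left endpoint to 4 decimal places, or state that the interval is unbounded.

Set f=λy, z=hλ:
  y_{n+1} = y_n + z·[3/5·y_n + 2/5·y_{n+1}] ⇒ (1 − 2/5z)y_{n+1} = (1 + 3/5z)y_n
  so R(z) = (1 + 3/5z)/(1 − 2/5z).

Need |R(x)|<1, x<0.
x=-1.33: |R|=0.1319
R=−1: 1+3/5x = −1+2/5x ⇒ -1/5x=2 ⇒ x=2/(-1/5)=-10.0000
Confirm numerically:
  x=-9.234: |R|=0.96736 <1
  x=-5.901: |R|=0.75604 <1
  x=-5.354: |R|=0.70423 <1
  x=-10.497: |R|=1.01912 >1
  x=-10.253: |R|=1.00992 >1
Stable set (-10.0000, 0).

(-10.0000, 0).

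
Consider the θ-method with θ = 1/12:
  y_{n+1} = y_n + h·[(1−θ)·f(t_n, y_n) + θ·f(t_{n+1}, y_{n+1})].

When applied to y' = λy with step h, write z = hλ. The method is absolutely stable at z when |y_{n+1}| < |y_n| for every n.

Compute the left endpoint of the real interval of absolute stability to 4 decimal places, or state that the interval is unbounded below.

left endpoint -2.4000.

On y'=λy, z=hλ:
  y_{n+1} = y_n + z·[11/12·y_n + 1/12·y_{n+1}] ⇒ (1 − 1/12z)y_{n+1} = (1 + 11/12z)y_n
  R(z) = (1 + 11/12z)/(1 − 1/12z).

Find x<0 with |R(x)|<1.
x=-0.97: |R|=0.1025
R=−1: 1+11/12x = −1+1/12x ⇒ -5/6x=2 ⇒ x=2/(-5/6)=-2.4000
Confirm numerically:
  x=-2.107: |R|=0.79230 <1
  x=-1.072: |R|=0.01591 <1
  x=-0.993: |R|=0.08289 <1
  x=-2.930: |R|=1.35499 >1
  x=-2.763: |R|=1.24588 >1
  x=-2.588: |R|=1.12887 >1
Stable set (-2.4000, 0).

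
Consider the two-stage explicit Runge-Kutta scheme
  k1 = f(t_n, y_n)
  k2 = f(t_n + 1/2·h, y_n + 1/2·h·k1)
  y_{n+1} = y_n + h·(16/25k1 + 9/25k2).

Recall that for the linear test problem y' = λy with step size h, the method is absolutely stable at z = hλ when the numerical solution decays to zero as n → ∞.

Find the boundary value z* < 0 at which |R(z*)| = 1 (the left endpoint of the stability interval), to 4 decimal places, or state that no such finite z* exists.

left endpoint -5.5556.

Test eqn y'=λy, z=hλ:
  k1=λy_n ⇒ h·k1=z·y_n;  k2=λ(1+1/2z)y_n ⇒ h·k2=z(1+1/2z)y_n
  y_{n+1}/y_n = 1 + 16/25z + 9/25z(1+1/2z) = 1 + z + 9/50z²
  so R(z) = 1 + z + 9/50z².

Need |R(x)|<1, x<0.
x=-1.52: |R|=0.1041
R=1: x+9/50x²=0 ⇒ x=−50/9=-5.5556; min R=1−1/(4·9/50)=-0.3889>−1
Confirm numerically:
  x=-5.287: |R|=0.74443 <1
  x=-5.003: |R|=0.50240 <1
  x=-3.226: |R|=0.35273 <1
  x=-5.977: |R|=1.45342 >1
  x=-5.915: |R|=1.38270 >1
Stable set (-5.5556, 0).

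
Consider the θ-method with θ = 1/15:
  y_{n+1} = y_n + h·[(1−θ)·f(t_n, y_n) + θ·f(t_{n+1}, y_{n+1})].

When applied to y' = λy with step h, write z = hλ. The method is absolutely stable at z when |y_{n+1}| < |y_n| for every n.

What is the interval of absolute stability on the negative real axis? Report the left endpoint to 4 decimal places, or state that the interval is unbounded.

z∈(-2.3077,0).

With y'=λy (z=hλ):
  y_{n+1} = y_n + z·[14/15·y_n + 1/15·y_{n+1}] ⇒ (1 − 1/15z)y_{n+1} = (1 + 14/15z)y_n
  ⇒ R(z) = (1 + 14/15z)/(1 − 1/15z).

Find x<0 with |R(x)|<1.
x=-0.89: |R|=0.1598
R=−1: 1+14/15x = −1+1/15x ⇒ -13/15x=2 ⇒ x=2/(-13/15)=-2.3077
Confirm numerically:
  x=-1.936: |R|=0.71469 <1
  x=-1.821: |R|=0.62386 <1
  x=-1.088: |R|=0.01442 <1
  x=-2.521: |R|=1.15827 >1
  x=-2.505: |R|=1.14653 >1
  x=-2.417: |R|=1.08159 >1
Stable set (-2.3077, 0).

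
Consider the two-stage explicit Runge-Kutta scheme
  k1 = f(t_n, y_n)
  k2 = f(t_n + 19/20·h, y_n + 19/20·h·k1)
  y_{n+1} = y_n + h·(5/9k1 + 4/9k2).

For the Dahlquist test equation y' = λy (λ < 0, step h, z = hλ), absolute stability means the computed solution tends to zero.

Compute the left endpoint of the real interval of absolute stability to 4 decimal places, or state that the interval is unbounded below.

left endpoint -2.3684.

With y'=λy (z=hλ):
  k1=λy_n ⇒ h·k1=z·y_n;  k2=λ(1+19/20z)y_n ⇒ h·k2=z(1+19/20z)y_n
  y_{n+1}/y_n = 1 + 5/9z + 4/9z(1+19/20z) = 1 + z + 19/45z²
  R(z) = 1 + z + 19/45z².

Solve |R(x)|<1 on ℝ⁻.
x=-1.71: |R|=0.5246
R=1: x+19/45x²=0 ⇒ x=−45/19=-2.3684; min R=1−1/(4·19/45)=0.4079>−1
Confirm numerically:
  x=-1.521: |R|=0.45579 <1
  x=-1.515: |R|=0.45409 <1
  x=-1.153: |R|=0.40831 <1
  x=-2.925: |R|=1.68737 >1
  x=-2.783: |R|=1.48715 >1
So |R|<1 on (-2.3684, 0).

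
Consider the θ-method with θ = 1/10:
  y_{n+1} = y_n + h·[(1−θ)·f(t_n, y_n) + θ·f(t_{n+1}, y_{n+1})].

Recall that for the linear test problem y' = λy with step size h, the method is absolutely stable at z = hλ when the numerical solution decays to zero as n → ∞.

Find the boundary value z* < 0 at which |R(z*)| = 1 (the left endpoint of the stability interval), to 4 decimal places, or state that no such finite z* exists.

On y'=λy, z=hλ:
  y_{n+1} = y_n + z·[9/10·y_n + 1/10·y_{n+1}] ⇒ (1 − 1/10z)y_{n+1} = (1 + 9/10z)y_n
  so R(z) = (1 + 9/10z)/(1 − 1/10z).

Solve |R(x)|<1 on ℝ⁻.
x=-0.72: |R|=0.3284
R=−1: 1+9/10x = −1+1/10x ⇒ -4/5x=2 ⇒ x=2/(-4/5)=-2.5000
Confirm numerically:
  x=-2.273: |R|=0.85203 <1
  x=-1.438: |R|=0.25721 <1
  x=-1.003: |R|=0.08843 <1
  x=-2.990: |R|=1.30177 >1
  x=-2.896: |R|=1.24566 >1
  x=-2.887: |R|=1.24024 >1
So |R|<1 on (-2.5000, 0).

z* = -2.5000.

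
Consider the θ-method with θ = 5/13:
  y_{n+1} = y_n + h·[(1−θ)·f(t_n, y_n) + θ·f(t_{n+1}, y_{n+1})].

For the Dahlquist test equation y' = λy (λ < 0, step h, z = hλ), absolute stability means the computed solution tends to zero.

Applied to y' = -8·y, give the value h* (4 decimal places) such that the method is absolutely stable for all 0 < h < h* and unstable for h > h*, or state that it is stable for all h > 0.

(-8.6667,0); λ=-8 ⇒ h* = (26/3)/8 = 1.0833.

With y'=λy (z=hλ):
  y_{n+1} = y_n + z·[8/13·y_n + 5/13·y_{n+1}] ⇒ (1 − 5/13z)y_{n+1} = (1 + 8/13z)y_n
  so R(z) = (1 + 8/13z)/(1 − 5/13z).

Find x<0 with |R(x)|<1.
x=-0.51: |R|=0.5736
R=−1: 1+8/13x = −1+5/13x ⇒ -3/13x=2 ⇒ x=2/(-3/13)=-8.6667
Confirm numerically:
  x=-7.742: |R|=0.94635 <1
  x=-5.825: |R|=0.79763 <1
  x=-4.982: |R|=0.70841 <1
  x=-4.199: |R|=0.60574 <1
  x=-8.903: |R|=1.01233 >1
  x=-8.862: |R|=1.01023 >1
  x=-8.703: |R|=1.00193 >1
So |R|<1 on (-8.6667, 0).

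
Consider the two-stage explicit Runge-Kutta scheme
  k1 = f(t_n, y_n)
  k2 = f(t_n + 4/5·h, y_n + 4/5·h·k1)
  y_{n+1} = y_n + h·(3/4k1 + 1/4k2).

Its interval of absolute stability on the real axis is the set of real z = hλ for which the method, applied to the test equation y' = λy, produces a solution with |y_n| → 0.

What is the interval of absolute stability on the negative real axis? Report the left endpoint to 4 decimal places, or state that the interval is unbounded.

Set f=λy, z=hλ:
  k1=λy_n ⇒ h·k1=z·y_n;  k2=λ(1+4/5z)y_n ⇒ h·k2=z(1+4/5z)y_n
  y_{n+1}/y_n = 1 + 3/4z + 1/4z(1+4/5z) = 1 + z + 1/5z²
  so R(z) = 1 + z + 1/5z².

Solve |R(x)|<1 on ℝ⁻.
x=-1.6: |R|=0.0880
R=1: x+1/5x²=0 ⇒ x=−5=-5.0000; min R=1−1/(4·1/5)=-0.2500>−1
Confirm numerically:
  x=-4.805: |R|=0.81260 <1
  x=-3.969: |R|=0.18159 <1
  x=-3.358: |R|=0.10277 <1
  x=-5.459: |R|=1.50114 >1
  x=-5.416: |R|=1.45061 >1
  x=-5.335: |R|=1.35744 >1
Interval (-5.0000, 0).

z∈(-5.0000,0).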